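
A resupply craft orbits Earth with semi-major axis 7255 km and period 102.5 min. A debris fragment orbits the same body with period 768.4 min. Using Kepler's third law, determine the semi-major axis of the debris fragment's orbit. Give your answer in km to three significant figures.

a₂ ≈ 27800 km

Kepler's third law: a³ ∝ T², so a₂ = a₁ (T₂/T₁)^(2/3).
T₂/T₁ = 7.497, (T₂/T₁)^(2/3) = 3.830.
a₂ = 7255 × 3.830 = 27790 km.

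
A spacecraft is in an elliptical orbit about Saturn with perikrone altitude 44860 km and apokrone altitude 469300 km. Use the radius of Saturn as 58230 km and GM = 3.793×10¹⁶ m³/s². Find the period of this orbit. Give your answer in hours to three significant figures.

r_p = 58230 + 44860 = 103090 km = 1.0309×10⁸ m.
r_a = 58230 + 469300 = 527530 km = 5.2753×10⁸ m.
Semi-major axis a = (r_p + r_a)/2 = (1.0309×10⁵ + 5.2753×10⁵)/2 = 3.1531×10⁵ km = 3.153×10⁸ m.
By Kepler's third law T = 2π√(a³/μ) = 2π × 2.875×10⁴ = 1.806×10⁵ s.
= 50.18 hours.

T ≈ 50.2 hours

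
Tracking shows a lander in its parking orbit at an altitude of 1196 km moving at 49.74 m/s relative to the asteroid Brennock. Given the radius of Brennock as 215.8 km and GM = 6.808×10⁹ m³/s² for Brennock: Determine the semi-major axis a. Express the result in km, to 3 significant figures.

r = 215.8 + 1196 = 1411.8 km = 1.412×10⁶ m.
Specific orbital energy ε = v²/2 − μ/r = (49.74)²/2 − 6.808×10⁹/1.412×10⁶ = -3.585×10³ J/kg.
Since ε = −μ/(2a), a = −μ/(2ε) = 9.495×10⁵ m = 949.46 km.

a ≈ 949 km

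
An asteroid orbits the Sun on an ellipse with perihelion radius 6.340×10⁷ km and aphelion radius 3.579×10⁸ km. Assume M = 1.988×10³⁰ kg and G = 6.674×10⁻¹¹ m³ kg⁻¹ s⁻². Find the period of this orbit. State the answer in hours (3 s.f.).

μ = GM = 6.674×10⁻¹¹ × 1.988×10³⁰ = 1.327×10²⁰ m³/s².
Semi-major axis a = (r_p + r_a)/2 = (6.3400×10⁷ + 3.5790×10⁸)/2 = 2.1065×10⁸ km = 2.106×10¹¹ m.
By Kepler's third law T = 2π√(a³/μ) = 2π × 8.393×10⁶ = 5.274×10⁷ s.
= 14650 hours.

T ≈ 14600 hours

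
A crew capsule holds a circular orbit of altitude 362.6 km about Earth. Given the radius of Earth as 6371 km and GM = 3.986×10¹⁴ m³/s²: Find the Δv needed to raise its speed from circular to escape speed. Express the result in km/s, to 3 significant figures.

r = 6371 + 362.6 = 6733.6 km = 6.7336×10⁶ m.
Circular speed v_c = √(μ/r) = 7694 m/s.
Escape speed v_esc = √(2μ/r) = √2 × v_c = 10880 m/s.
Δv = v_esc − v_c = 3187 m/s = 3.187 km/s.

Δv ≈ 3.19 km/s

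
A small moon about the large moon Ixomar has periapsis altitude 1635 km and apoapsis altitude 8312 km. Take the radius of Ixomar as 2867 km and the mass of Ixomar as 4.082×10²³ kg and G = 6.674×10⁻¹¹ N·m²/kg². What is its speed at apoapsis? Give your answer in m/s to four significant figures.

μ = GM = 6.674×10⁻¹¹ × 4.082×10²³ = 2.724×10¹³ m³/s².
r_p = 2867 + 1635 = 4502.0 km = 4.5020×10⁶ m.
r_a = 2867 + 8312 = 11179 km = 1.1179×10⁷ m.
Semi-major axis a = (r_p + r_a)/2 = 7840.5 km = 7.840×10⁶ m.
Vis-viva: v² = μ(2/r − 1/a) = 2.724×10¹³ × (1.789×10⁻⁷ − 1.275×10⁻⁷) = 1.399×10⁶ m²/s².
v = 1183 m/s.

v ≈ 1183 m/s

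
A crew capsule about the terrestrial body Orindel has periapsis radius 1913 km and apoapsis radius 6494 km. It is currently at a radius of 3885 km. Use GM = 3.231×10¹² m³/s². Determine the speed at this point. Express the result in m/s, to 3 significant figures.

Semi-major axis a = (r_p + r_a)/2 = 4203.5 km = 4.204×10⁶ m.
Vis-viva: v² = μ(2/r − 1/a) = 3.231×10¹² × (5.148×10⁻⁷ − 2.379×10⁻⁷) = 8.947×10⁵ m²/s².
v = 945.9 m/s.

v ≈ 946 m/s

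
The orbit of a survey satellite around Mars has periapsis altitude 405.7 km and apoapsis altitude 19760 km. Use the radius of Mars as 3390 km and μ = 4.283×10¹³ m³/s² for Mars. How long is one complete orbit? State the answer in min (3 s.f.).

r_p = 3390 + 405.7 = 3795.7 km = 3.7957×10⁶ m.
r_a = 3390 + 19760 = 23150 km = 2.3150×10⁷ m.
Semi-major axis a = (r_p + r_a)/2 = (3795.7 + 23150)/2 = 13473 km = 1.347×10⁷ m.
By Kepler's third law T = 2π√(a³/μ) = 2π × 7.556×10³ = 4.748×10⁴ s.
= 791.3 min.

T ≈ 791 min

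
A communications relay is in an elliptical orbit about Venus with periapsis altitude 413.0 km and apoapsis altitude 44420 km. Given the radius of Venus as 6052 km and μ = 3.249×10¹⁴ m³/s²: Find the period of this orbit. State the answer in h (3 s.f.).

r_p = 6052 + 413.0 = 6465.0 km = 6.4650×10⁶ m.
r_a = 6052 + 44420 = 50472 km = 5.0472×10⁷ m.
Semi-major axis a = (r_p + r_a)/2 = (6465.0 + 50472)/2 = 28468 km = 2.847×10⁷ m.
By Kepler's third law T = 2π√(a³/μ) = 2π × 8.427×10³ = 5.295×10⁴ s.
= 14.71 h.

T ≈ 14.7 h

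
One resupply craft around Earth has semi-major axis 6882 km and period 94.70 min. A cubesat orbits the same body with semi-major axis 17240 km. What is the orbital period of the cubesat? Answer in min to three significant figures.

T₂ ≈ 375 min

Kepler's third law: T² ∝ a³, so T₂ = T₁ (a₂/a₁)^(3/2).
a₂/a₁ = 2.505, (a₂/a₁)^(3/2) = 3.965.
T₂ = 94.70 × 3.965 = 375.5 min.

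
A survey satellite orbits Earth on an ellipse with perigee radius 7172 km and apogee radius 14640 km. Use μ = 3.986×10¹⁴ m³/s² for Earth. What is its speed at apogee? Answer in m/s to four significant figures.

v ≈ 4231 m/s

Semi-major axis a = (r_p + r_a)/2 = 10906 km = 1.091×10⁷ m.
Vis-viva: v² = μ(2/r − 1/a) = 3.986×10¹⁴ × (1.366×10⁻⁷ − 9.169×10⁻⁸) = 1.790×10⁷ m²/s².
v = 4231 m/s.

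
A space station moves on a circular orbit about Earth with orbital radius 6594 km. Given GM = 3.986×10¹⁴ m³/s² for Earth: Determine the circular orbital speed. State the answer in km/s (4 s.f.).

v ≈ 7.775 km/s

r = 6594 km = 6.594×10⁶ m.
For a circular orbit v = √(μ/r) = √(3.986×10¹⁴ / 6.594×10⁶) = √(6.045×10⁷) = 7775 m/s.
That is 7.775 km/s.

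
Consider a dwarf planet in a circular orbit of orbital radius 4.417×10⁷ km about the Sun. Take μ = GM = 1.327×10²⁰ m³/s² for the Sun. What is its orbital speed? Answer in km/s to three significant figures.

v ≈ 54.8 km/s

r = 4.417×10⁷ km = 4.417×10¹⁰ m.
For a circular orbit v = √(μ/r) = √(1.327×10²⁰ / 4.417×10¹⁰) = √(3.004×10⁹) = 54810 m/s.
That is 54.81 km/s.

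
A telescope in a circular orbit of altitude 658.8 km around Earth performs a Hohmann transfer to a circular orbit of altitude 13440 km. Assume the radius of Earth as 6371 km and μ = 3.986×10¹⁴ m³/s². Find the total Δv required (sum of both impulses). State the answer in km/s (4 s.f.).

r₁ = 6371 + 658.8 = 7029.8 km = 7.0298×10⁶ m.
r₂ = 6371 + 13440 = 19811 km = 1.9811×10⁷ m.
Transfer ellipse a_t = (r₁ + r₂)/2 = 1.342×10⁷ m.
At r₁: circular v_c1 = √(μ/r₁) = 7530 m/s; transfer-perigee v_p = √[μ(2/r₁ − 1/a_t)] = 9149 m/s.
Δv₁ = v_p − v_c1 = 1619 m/s.
At r₂: circular v_c2 = √(μ/r₂) = 4486 m/s; transfer-apogee v_a = √[μ(2/r₂ − 1/a_t)] = 3246 m/s.
Δv₂ = v_c2 − v_a = 1239 m/s.
Total Δv = Δv₁ + Δv₂ = 2858 m/s = 2.858 km/s.

Δv_total ≈ 2.858 km/s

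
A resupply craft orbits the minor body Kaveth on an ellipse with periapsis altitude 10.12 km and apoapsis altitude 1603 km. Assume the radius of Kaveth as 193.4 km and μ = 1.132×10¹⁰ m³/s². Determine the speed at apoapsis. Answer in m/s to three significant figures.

r_p = 193.4 + 10.12 = 203.52 km = 2.0352×10⁵ m.
r_a = 193.4 + 1603 = 1796.4 km = 1.7964×10⁶ m.
Semi-major axis a = (r_p + r_a)/2 = 999.96 km = 1.000×10⁶ m.
Vis-viva: v² = μ(2/r − 1/a) = 1.132×10¹⁰ × (1.113×10⁻⁶ − 1.000×10⁻⁶) = 1.283×10³ m²/s².
v = 35.81 m/s.

v ≈ 35.8 m/s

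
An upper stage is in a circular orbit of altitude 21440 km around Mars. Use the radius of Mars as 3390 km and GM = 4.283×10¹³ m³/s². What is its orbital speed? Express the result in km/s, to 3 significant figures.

r = 3390 + 21440 = 24830 km = 2.4830×10⁷ m.
For a circular orbit v = √(μ/r) = √(4.283×10¹³ / 2.483×10⁷) = √(1.725×10⁶) = 1313 m/s.
That is 1.313 km/s.

v ≈ 1.31 km/s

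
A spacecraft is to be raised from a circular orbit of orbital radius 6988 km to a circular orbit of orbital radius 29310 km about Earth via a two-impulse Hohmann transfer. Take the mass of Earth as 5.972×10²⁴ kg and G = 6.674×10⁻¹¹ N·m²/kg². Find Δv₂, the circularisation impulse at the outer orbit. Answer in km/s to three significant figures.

μ = GM = 6.674×10⁻¹¹ × 5.972×10²⁴ = 3.986×10¹⁴ m³/s².
r₁ = 6988 km = 6.988×10⁶ m.
r₂ = 29310 km = 2.931×10⁷ m.
Transfer ellipse a_t = (r₁ + r₂)/2 = 1.815×10⁷ m.
At r₁: circular v_c1 = √(μ/r₁) = 7552 m/s; transfer-perigee v_p = √[μ(2/r₁ − 1/a_t)] = 9597 m/s.
At r₂: circular v_c2 = √(μ/r₂) = 3688 m/s; transfer-apogee v_a = √[μ(2/r₂ − 1/a_t)] = 2288 m/s.
Δv₂ = v_c2 − v_a = 1399 m/s.
= 1.399 km/s.

Δv ≈ 1.40 km/s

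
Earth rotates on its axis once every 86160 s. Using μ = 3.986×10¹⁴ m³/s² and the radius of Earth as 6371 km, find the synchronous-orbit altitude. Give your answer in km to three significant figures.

A synchronous orbit has period T, so by Kepler's third law a = (μT²/4π²)^(1/3).
μT²/4π² = 3.986×10¹⁴ × (8.616×10⁴)² / 39.48 = 7.495×10²² m³.
a = 4.216×10⁷ m = 42163 km.
Altitude h = a − R = 42163 − 6371 = 35792 km.

h_sync ≈ 35800 km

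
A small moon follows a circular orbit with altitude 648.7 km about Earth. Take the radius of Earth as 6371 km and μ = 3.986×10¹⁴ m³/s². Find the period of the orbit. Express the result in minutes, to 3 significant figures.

r = 6371 + 648.7 = 7019.7 km = 7.0197×10⁶ m.
Kepler's third law: T = 2π√(r³/μ) = 2π√((7.020×10⁶)³ / 3.986×10¹⁴).
r³/μ = 8.678×10⁵ s², so T = 2π × 9.316×10² = 5.853×10³ s.
Converting: 5.853×10³ s ÷ 60.00 = 97.55 minutes.

T ≈ 97.6 minutes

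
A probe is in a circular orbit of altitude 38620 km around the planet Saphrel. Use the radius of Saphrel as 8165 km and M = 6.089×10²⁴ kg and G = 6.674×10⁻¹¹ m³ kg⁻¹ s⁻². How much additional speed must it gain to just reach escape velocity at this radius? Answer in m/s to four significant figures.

Δv ≈ 1221 m/s

μ = GM = 6.674×10⁻¹¹ × 6.089×10²⁴ = 4.064×10¹⁴ m³/s².
r = 8165 + 38620 = 46785 km = 4.6785×10⁷ m.
Circular speed v_c = √(μ/r) = 2947 m/s.
Escape speed v_esc = √(2μ/r) = √2 × v_c = 4168 m/s.
Δv = v_esc − v_c = 1221 m/s.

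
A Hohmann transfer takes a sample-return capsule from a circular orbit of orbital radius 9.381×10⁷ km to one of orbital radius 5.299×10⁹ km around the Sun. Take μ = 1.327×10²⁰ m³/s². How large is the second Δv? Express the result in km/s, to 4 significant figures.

r₁ = 9.381×10⁷ km = 9.381×10¹⁰ m.
r₂ = 5.299×10⁹ km = 5.299×10¹² m.
Transfer ellipse a_t = (r₁ + r₂)/2 = 2.696×10¹² m.
At r₁: circular v_c1 = √(μ/r₁) = 37610 m/s; transfer-perihelion v_p = √[μ(2/r₁ − 1/a_t)] = 52720 m/s.
At r₂: circular v_c2 = √(μ/r₂) = 5004 m/s; transfer-aphelion v_a = √[μ(2/r₂ − 1/a_t)] = 933.4 m/s.
Δv₂ = v_c2 − v_a = 4071 m/s.
= 4.071 km/s.

Δv ≈ 4.071 km/s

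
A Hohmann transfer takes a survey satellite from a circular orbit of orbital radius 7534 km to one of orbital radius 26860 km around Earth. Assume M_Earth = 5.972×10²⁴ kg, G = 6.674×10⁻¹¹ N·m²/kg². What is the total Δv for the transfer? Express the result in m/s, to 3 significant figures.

μ = GM = 6.674×10⁻¹¹ × 5.972×10²⁴ = 3.986×10¹⁴ m³/s².
r₁ = 7534 km = 7.534×10⁶ m.
r₂ = 26860 km = 2.686×10⁷ m.
Transfer ellipse a_t = (r₁ + r₂)/2 = 1.720×10⁷ m.
At r₁: circular v_c1 = √(μ/r₁) = 7273 m/s; transfer-perigee v_p = √[μ(2/r₁ − 1/a_t)] = 9090 m/s.
Δv₁ = v_p − v_c1 = 1817 m/s.
At r₂: circular v_c2 = √(μ/r₂) = 3852 m/s; transfer-apogee v_a = √[μ(2/r₂ − 1/a_t)] = 2550 m/s.
Δv₂ = v_c2 − v_a = 1302 m/s.
Total Δv = Δv₁ + Δv₂ = 3119 m/s.

Δv_total ≈ 3120 m/s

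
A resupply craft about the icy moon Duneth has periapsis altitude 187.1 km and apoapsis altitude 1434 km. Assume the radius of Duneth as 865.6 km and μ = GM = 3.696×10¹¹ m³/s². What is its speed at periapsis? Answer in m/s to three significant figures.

v ≈ 694 m/s

r_p = 865.6 + 187.1 = 1052.7 km = 1.0527×10⁶ m.
r_a = 865.6 + 1434 = 2299.6 km = 2.2996×10⁶ m.
Semi-major axis a = (r_p + r_a)/2 = 1676.2 km = 1.676×10⁶ m.
Vis-viva: v² = μ(2/r − 1/a) = 3.696×10¹¹ × (1.900×10⁻⁶ − 5.966×10⁻⁷) = 4.817×10⁵ m²/s².
v = 694.0 m/s.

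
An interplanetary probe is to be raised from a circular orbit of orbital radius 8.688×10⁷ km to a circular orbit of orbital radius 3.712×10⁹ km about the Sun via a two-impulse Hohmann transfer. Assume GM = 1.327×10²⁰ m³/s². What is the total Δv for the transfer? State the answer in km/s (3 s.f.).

Δv_total ≈ 20.3 km/s

r₁ = 8.688×10⁷ km = 8.688×10¹⁰ m.
r₂ = 3.712×10⁹ km = 3.712×10¹² m.
Transfer ellipse a_t = (r₁ + r₂)/2 = 1.899×10¹² m.
At r₁: circular v_c1 = √(μ/r₁) = 39080 m/s; transfer-perihelion v_p = √[μ(2/r₁ − 1/a_t)] = 54630 m/s.
Δv₁ = v_p − v_c1 = 15550 m/s.
At r₂: circular v_c2 = √(μ/r₂) = 5979 m/s; transfer-aphelion v_a = √[μ(2/r₂ − 1/a_t)] = 1279 m/s.
Δv₂ = v_c2 − v_a = 4700 m/s.
Total Δv = Δv₁ + Δv₂ = 20250 m/s = 20.25 km/s.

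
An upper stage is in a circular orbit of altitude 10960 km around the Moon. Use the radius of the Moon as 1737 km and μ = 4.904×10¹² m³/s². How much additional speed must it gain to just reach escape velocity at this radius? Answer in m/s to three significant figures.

Δv ≈ 257 m/s

r = 1737 + 10960 = 12697 km = 1.2697×10⁷ m.
Circular speed v_c = √(μ/r) = 621.5 m/s.
Escape speed v_esc = √(2μ/r) = √2 × v_c = 878.9 m/s.
Δv = v_esc − v_c = 257.4 m/s.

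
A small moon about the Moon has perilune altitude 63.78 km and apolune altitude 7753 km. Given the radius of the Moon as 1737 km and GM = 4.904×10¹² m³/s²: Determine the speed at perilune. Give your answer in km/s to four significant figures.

v ≈ 2.140 km/s

r_p = 1737 + 63.78 = 1800.8 km = 1.8008×10⁶ m.
r_a = 1737 + 7753 = 9490.0 km = 9.4900×10⁶ m.
Semi-major axis a = (r_p + r_a)/2 = 5645.4 km = 5.645×10⁶ m.
Vis-viva: v² = μ(2/r − 1/a) = 4.904×10¹² × (1.111×10⁻⁶ − 1.771×10⁻⁷) = 4.578×10⁶ m²/s².
v = 2140 m/s = 2.140 km/s.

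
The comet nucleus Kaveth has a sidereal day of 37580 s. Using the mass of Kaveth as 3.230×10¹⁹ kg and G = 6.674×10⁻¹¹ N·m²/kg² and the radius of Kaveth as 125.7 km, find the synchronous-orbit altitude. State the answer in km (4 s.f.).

μ = GM = 6.674×10⁻¹¹ × 3.230×10¹⁹ = 2.156×10⁹ m³/s².
A synchronous orbit has period T, so by Kepler's third law a = (μT²/4π²)^(1/3).
μT²/4π² = 2.156×10⁹ × (3.758×10⁴)² / 39.48 = 7.712×10¹⁶ m³.
a = 4.256×10⁵ m = 425.64 km.
Altitude h = a − R = 425.64 − 125.7 = 299.94 km.

h_sync ≈ 299.9 km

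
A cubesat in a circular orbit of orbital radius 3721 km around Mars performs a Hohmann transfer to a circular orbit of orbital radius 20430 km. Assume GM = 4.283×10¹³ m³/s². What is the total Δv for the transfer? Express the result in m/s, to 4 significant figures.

Δv_total ≈ 1664 m/s

r₁ = 3721 km = 3.721×10⁶ m.
r₂ = 20430 km = 2.043×10⁷ m.
Transfer ellipse a_t = (r₁ + r₂)/2 = 1.208×10⁷ m.
At r₁: circular v_c1 = √(μ/r₁) = 3393 m/s; transfer-periapsis v_p = √[μ(2/r₁ − 1/a_t)] = 4413 m/s.
Δv₁ = v_p − v_c1 = 1020 m/s.
At r₂: circular v_c2 = √(μ/r₂) = 1448 m/s; transfer-apoapsis v_a = √[μ(2/r₂ − 1/a_t)] = 803.7 m/s.
Δv₂ = v_c2 − v_a = 644.2 m/s.
Total Δv = Δv₁ + Δv₂ = 1664 m/s.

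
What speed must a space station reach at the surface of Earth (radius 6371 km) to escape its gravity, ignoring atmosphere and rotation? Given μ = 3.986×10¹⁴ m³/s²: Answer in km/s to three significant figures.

r = R = 6.371×10⁶ m.
Escape speed v_esc = √(2μ/r) = √(2 × 3.986×10¹⁴ / 6.371×10⁶) = √(1.251×10⁸) = 11190 m/s.
= 11.19 km/s.

v_esc ≈ 11.2 km/s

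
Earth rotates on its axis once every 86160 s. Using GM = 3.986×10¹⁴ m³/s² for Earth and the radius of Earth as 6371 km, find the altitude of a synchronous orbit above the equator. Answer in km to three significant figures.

A synchronous orbit has period T, so by Kepler's third law a = (μT²/4π²)^(1/3).
μT²/4π² = 3.986×10¹⁴ × (8.616×10⁴)² / 39.48 = 7.495×10²² m³.
a = 4.216×10⁷ m = 42163 km.
Altitude h = a − R = 42163 − 6371 = 35792 km.

h_sync ≈ 35800 km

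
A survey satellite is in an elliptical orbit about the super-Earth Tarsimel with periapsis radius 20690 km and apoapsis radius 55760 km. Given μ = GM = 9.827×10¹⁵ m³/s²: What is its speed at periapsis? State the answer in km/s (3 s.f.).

v ≈ 26.3 km/s

Semi-major axis a = (r_p + r_a)/2 = 38225 km = 3.822×10⁷ m.
Vis-viva: v² = μ(2/r − 1/a) = 9.827×10¹⁵ × (9.667×10⁻⁸ − 2.616×10⁻⁸) = 6.928×10⁸ m²/s².
v = 26320 m/s = 26.32 km/s.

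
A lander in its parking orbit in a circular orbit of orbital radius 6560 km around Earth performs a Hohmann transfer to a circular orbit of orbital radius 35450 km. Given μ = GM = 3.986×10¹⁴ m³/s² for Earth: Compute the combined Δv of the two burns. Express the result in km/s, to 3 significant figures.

Δv_total ≈ 3.81 km/s

r₁ = 6560 km = 6.560×10⁶ m.
r₂ = 35450 km = 3.545×10⁷ m.
Transfer ellipse a_t = (r₁ + r₂)/2 = 2.100×10⁷ m.
At r₁: circular v_c1 = √(μ/r₁) = 7795 m/s; transfer-perigee v_p = √[μ(2/r₁ − 1/a_t)] = 10130 m/s.
Δv₁ = v_p − v_c1 = 2332 m/s.
At r₂: circular v_c2 = √(μ/r₂) = 3353 m/s; transfer-apogee v_a = √[μ(2/r₂ − 1/a_t)] = 1874 m/s.
Δv₂ = v_c2 − v_a = 1479 m/s.
Total Δv = Δv₁ + Δv₂ = 3811 m/s = 3.811 km/s.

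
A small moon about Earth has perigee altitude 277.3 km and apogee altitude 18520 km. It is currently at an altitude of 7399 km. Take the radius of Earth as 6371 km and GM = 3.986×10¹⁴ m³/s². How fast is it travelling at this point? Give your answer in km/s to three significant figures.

r_p = 6371 + 277.3 = 6648.3 km = 6.6483×10⁶ m.
r_a = 6371 + 18520 = 24891 km = 2.4891×10⁷ m.
r = 6371 + 7399 = 13770 km = 1.377×10⁷ m.
Semi-major axis a = (r_p + r_a)/2 = 15770 km = 1.577×10⁷ m.
Vis-viva: v² = μ(2/r − 1/a) = 3.986×10¹⁴ × (1.452×10⁻⁷ − 6.341×10⁻⁸) = 3.262×10⁷ m²/s².
v = 5711 m/s = 5.711 km/s.

v ≈ 5.71 km/s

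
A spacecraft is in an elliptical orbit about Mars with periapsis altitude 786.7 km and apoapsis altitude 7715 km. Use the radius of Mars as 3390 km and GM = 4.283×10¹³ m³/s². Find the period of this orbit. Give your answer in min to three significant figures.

T ≈ 338 min

r_p = 3390 + 786.7 = 4176.7 km = 4.1767×10⁶ m.
r_a = 3390 + 7715 = 11105 km = 1.1105×10⁷ m.
Semi-major axis a = (r_p + r_a)/2 = (4176.7 + 11105)/2 = 7640.9 km = 7.641×10⁶ m.
By Kepler's third law T = 2π√(a³/μ) = 2π × 3.227×10³ = 2.028×10⁴ s.
= 338.0 min.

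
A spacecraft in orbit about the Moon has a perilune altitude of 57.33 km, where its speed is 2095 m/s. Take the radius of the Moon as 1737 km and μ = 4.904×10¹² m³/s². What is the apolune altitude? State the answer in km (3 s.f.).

apolune altitude ≈ 5570 km

r_p = 1737 + 57.33 = 1794.3 km = 1.794×10⁶ m.
Specific energy ε = v²/2 − μ/r = -5.385×10⁵ J/kg, so a = −μ/(2ε) = 4.553×10⁶ m.
The apsides satisfy r_p + r_a = 2a, so the apolune radius is 2a − r_p = 7.312×10⁶ m = 7311.8 km.
Apolune altitude = 7311.8 − 1737 = 5574.8 km.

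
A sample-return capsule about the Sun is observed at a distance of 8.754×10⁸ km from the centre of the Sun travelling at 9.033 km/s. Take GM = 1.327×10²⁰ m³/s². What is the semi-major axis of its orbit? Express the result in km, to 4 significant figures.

a ≈ 5.989×10⁸ km

r = 8.754×10¹¹ m.
Specific orbital energy ε = v²/2 − μ/r = (9033)²/2 − 1.327×10²⁰/8.754×10¹¹ = -1.108×10⁸ J/kg.
Since ε = −μ/(2a), a = −μ/(2ε) = 5.989×10¹¹ m = 5.9888×10⁸ km.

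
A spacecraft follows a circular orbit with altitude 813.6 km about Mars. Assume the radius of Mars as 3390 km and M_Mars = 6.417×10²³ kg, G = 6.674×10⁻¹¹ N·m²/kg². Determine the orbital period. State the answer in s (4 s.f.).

μ = GM = 6.674×10⁻¹¹ × 6.417×10²³ = 4.283×10¹³ m³/s².
r = 3390 + 813.6 = 4203.6 km = 4.2036×10⁶ m.
Kepler's third law: T = 2π√(r³/μ) = 2π√((4.204×10⁶)³ / 4.283×10¹³).
r³/μ = 1.734×10⁶ s², so T = 2π × 1.317×10³ = 8.275×10³ s.

T ≈ 8275 s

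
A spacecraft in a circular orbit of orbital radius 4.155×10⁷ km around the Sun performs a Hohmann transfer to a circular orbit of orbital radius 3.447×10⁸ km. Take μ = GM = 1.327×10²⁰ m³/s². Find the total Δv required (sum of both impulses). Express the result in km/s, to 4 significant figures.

r₁ = 4.155×10⁷ km = 4.155×10¹⁰ m.
r₂ = 3.447×10⁸ km = 3.447×10¹¹ m.
Transfer ellipse a_t = (r₁ + r₂)/2 = 1.931×10¹¹ m.
At r₁: circular v_c1 = √(μ/r₁) = 56510 m/s; transfer-perihelion v_p = √[μ(2/r₁ − 1/a_t)] = 75500 m/s.
Δv₁ = v_p − v_c1 = 18990 m/s.
At r₂: circular v_c2 = √(μ/r₂) = 19620 m/s; transfer-aphelion v_a = √[μ(2/r₂ − 1/a_t)] = 9101 m/s.
Δv₂ = v_c2 − v_a = 10520 m/s.
Total Δv = Δv₁ + Δv₂ = 29510 m/s = 29.51 km/s.

Δv_total ≈ 29.51 km/s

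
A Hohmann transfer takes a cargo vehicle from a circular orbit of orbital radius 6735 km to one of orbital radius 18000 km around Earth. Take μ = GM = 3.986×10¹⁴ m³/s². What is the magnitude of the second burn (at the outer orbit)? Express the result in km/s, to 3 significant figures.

r₁ = 6735 km = 6.735×10⁶ m.
r₂ = 18000 km = 1.800×10⁷ m.
Transfer ellipse a_t = (r₁ + r₂)/2 = 1.237×10⁷ m.
At r₁: circular v_c1 = √(μ/r₁) = 7693 m/s; transfer-perigee v_p = √[μ(2/r₁ − 1/a_t)] = 9281 m/s.
At r₂: circular v_c2 = √(μ/r₂) = 4706 m/s; transfer-apogee v_a = √[μ(2/r₂ − 1/a_t)] = 3473 m/s.
Δv₂ = v_c2 − v_a = 1233 m/s.
= 1.233 km/s.

Δv ≈ 1.23 km/s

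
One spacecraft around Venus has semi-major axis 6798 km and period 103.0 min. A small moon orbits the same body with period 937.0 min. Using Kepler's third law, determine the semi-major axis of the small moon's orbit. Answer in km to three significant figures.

a₂ ≈ 29600 km

Kepler's third law: a³ ∝ T², so a₂ = a₁ (T₂/T₁)^(2/3).
T₂/T₁ = 9.097, (T₂/T₁)^(2/3) = 4.358.
a₂ = 6798 × 4.358 = 29620 km.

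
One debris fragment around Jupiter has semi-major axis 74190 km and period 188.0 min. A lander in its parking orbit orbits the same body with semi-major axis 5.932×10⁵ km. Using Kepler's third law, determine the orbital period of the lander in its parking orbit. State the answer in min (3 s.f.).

T₂ ≈ 4250 min

Kepler's third law: T² ∝ a³, so T₂ = T₁ (a₂/a₁)^(3/2).
a₂/a₁ = 7.996, (a₂/a₁)^(3/2) = 22.61.
T₂ = 188.0 × 22.61 = 4251 min.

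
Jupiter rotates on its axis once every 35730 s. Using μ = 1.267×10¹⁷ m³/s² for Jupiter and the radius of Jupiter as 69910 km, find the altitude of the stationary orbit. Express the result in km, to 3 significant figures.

h_sync ≈ 90100 km

A synchronous orbit has period T, so by Kepler's third law a = (μT²/4π²)^(1/3).
μT²/4π² = 1.267×10¹⁷ × (3.573×10⁴)² / 39.48 = 4.097×10²⁴ m³.
a = 1.600×10⁸ m = 1.6002×10⁵ km.
Altitude h = a − R = 1.6002×10⁵ − 69910 = 90105 km.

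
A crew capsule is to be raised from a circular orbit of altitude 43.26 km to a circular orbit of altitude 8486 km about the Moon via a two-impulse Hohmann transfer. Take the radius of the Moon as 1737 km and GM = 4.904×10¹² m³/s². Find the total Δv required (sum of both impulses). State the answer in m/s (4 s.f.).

Δv_total ≈ 821.8 m/s

r₁ = 1737 + 43.26 = 1780.3 km = 1.7803×10⁶ m.
r₂ = 1737 + 8486 = 10223 km = 1.0223×10⁷ m.
Transfer ellipse a_t = (r₁ + r₂)/2 = 6.002×10⁶ m.
At r₁: circular v_c1 = √(μ/r₁) = 1660 m/s; transfer-perilune v_p = √[μ(2/r₁ − 1/a_t)] = 2166 m/s.
Δv₁ = v_p − v_c1 = 506.4 m/s.
At r₂: circular v_c2 = √(μ/r₂) = 692.6 m/s; transfer-apolune v_a = √[μ(2/r₂ − 1/a_t)] = 377.2 m/s.
Δv₂ = v_c2 − v_a = 315.4 m/s.
Total Δv = Δv₁ + Δv₂ = 821.8 m/s.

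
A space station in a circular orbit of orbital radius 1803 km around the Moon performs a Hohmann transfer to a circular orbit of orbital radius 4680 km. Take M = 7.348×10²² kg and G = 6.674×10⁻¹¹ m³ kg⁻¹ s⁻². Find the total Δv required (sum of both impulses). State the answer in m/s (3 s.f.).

μ = GM = 6.674×10⁻¹¹ × 7.348×10²² = 4.904×10¹² m³/s².
r₁ = 1803 km = 1.803×10⁶ m.
r₂ = 4680 km = 4.680×10⁶ m.
Transfer ellipse a_t = (r₁ + r₂)/2 = 3.242×10⁶ m.
At r₁: circular v_c1 = √(μ/r₁) = 1649 m/s; transfer-perilune v_p = √[μ(2/r₁ − 1/a_t)] = 1982 m/s.
Δv₁ = v_p − v_c1 = 332.4 m/s.
At r₂: circular v_c2 = √(μ/r₂) = 1024 m/s; transfer-apolune v_a = √[μ(2/r₂ − 1/a_t)] = 763.4 m/s.
Δv₂ = v_c2 − v_a = 260.2 m/s.
Total Δv = Δv₁ + Δv₂ = 592.6 m/s.

Δv_total ≈ 593 m/s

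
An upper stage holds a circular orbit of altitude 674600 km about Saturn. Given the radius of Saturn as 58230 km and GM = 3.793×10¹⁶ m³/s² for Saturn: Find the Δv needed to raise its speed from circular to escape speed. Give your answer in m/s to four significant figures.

r = 58230 + 674600 = 732830 km = 7.3283×10⁸ m.
Circular speed v_c = √(μ/r) = 7194 m/s.
Escape speed v_esc = √(2μ/r) = √2 × v_c = 10170 m/s.
Δv = v_esc − v_c = 2980 m/s.

Δv ≈ 2980 m/s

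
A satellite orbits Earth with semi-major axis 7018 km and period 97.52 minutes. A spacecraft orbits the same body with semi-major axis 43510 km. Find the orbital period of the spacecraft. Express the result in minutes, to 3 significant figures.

T₂ ≈ 1510 minutes

Kepler's third law: T² ∝ a³, so T₂ = T₁ (a₂/a₁)^(3/2).
a₂/a₁ = 6.200, (a₂/a₁)^(3/2) = 15.44.
T₂ = 97.52 × 15.44 = 1505 minutes.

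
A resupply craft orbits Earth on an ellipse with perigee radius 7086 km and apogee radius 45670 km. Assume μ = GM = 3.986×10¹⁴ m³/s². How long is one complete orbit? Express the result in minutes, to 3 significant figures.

Semi-major axis a = (r_p + r_a)/2 = (7086.0 + 45670)/2 = 26378 km = 2.638×10⁷ m.
By Kepler's third law T = 2π√(a³/μ) = 2π × 6.786×10³ = 4.264×10⁴ s.
= 710.6 minutes.

T ≈ 711 minutes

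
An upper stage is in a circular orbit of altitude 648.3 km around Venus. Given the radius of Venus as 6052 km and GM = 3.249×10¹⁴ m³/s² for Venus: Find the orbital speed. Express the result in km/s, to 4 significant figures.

v ≈ 6.964 km/s

r = 6052 + 648.3 = 6700.3 km = 6.7003×10⁶ m.
For a circular orbit v = √(μ/r) = √(3.249×10¹⁴ / 6.700×10⁶) = √(4.849×10⁷) = 6964 m/s.
That is 6.964 km/s.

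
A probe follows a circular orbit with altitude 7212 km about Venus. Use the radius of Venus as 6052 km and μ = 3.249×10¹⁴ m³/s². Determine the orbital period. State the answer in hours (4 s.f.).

T ≈ 4.678 hours

r = 6052 + 7212 = 13264 km = 1.3264×10⁷ m.
Kepler's third law: T = 2π√(r³/μ) = 2π√((1.326×10⁷)³ / 3.249×10¹⁴).
r³/μ = 7.182×10⁶ s², so T = 2π × 2.680×10³ = 1.684×10⁴ s.
Converting: 1.684×10⁴ s ÷ 3600 = 4.678 hours.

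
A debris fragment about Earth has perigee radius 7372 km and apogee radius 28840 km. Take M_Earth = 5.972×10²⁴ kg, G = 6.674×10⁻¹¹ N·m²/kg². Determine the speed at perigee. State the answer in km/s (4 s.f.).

μ = GM = 6.674×10⁻¹¹ × 5.972×10²⁴ = 3.986×10¹⁴ m³/s².
Semi-major axis a = (r_p + r_a)/2 = 18106 km = 1.811×10⁷ m.
Vis-viva: v² = μ(2/r − 1/a) = 3.986×10¹⁴ × (2.713×10⁻⁷ − 5.523×10⁻⁸) = 8.612×10⁷ m²/s².
v = 9280 m/s = 9.280 km/s.

v ≈ 9.280 km/s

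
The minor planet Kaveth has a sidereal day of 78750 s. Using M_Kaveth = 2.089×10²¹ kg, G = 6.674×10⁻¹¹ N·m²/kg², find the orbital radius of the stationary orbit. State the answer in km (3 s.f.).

μ = GM = 6.674×10⁻¹¹ × 2.089×10²¹ = 1.394×10¹¹ m³/s².
A synchronous orbit has period T, so by Kepler's third law a = (μT²/4π²)^(1/3).
μT²/4π² = 1.394×10¹¹ × (7.875×10⁴)² / 39.48 = 2.190×10¹⁹ m³.
a = 2.798×10⁶ m = 2797.8 km.

r_sync ≈ 2800 km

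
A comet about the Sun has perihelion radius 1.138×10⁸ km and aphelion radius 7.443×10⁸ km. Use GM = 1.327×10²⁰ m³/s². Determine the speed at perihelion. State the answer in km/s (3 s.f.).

v ≈ 45.0 km/s

Semi-major axis a = (r_p + r_a)/2 = 4.2905×10⁸ km = 4.290×10¹¹ m.
Vis-viva: v² = μ(2/r − 1/a) = 1.327×10²⁰ × (1.757×10⁻¹¹ − 2.331×10⁻¹²) = 2.023×10⁹ m²/s².
v = 44980 m/s = 44.98 km/s.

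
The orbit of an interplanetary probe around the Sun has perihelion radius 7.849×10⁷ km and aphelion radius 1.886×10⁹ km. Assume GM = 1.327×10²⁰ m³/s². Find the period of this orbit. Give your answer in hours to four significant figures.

T ≈ 147500 hours

Semi-major axis a = (r_p + r_a)/2 = (7.8490×10⁷ + 1.8860×10⁹)/2 = 9.8224×10⁸ km = 9.822×10¹¹ m.
By Kepler's third law T = 2π√(a³/μ) = 2π × 8.451×10⁷ = 5.310×10⁸ s.
= 1.475×10⁵ hours.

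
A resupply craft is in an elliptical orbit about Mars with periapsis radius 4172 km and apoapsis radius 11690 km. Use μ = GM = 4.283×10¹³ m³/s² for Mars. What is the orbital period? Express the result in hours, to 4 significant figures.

T ≈ 5.957 hours

Semi-major axis a = (r_p + r_a)/2 = (4172.0 + 11690)/2 = 7931.0 km = 7.931×10⁶ m.
By Kepler's third law T = 2π√(a³/μ) = 2π × 3.413×10³ = 2.144×10⁴ s.
= 5.957 hours.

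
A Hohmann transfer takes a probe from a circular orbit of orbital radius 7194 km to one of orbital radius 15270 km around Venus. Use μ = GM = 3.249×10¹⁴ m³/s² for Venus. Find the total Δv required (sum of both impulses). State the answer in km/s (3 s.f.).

Δv_total ≈ 2.04 km/s

r₁ = 7194 km = 7.194×10⁶ m.
r₂ = 15270 km = 1.527×10⁷ m.
Transfer ellipse a_t = (r₁ + r₂)/2 = 1.123×10⁷ m.
At r₁: circular v_c1 = √(μ/r₁) = 6720 m/s; transfer-periapsis v_p = √[μ(2/r₁ − 1/a_t)] = 7836 m/s.
Δv₁ = v_p − v_c1 = 1115 m/s.
At r₂: circular v_c2 = √(μ/r₂) = 4613 m/s; transfer-apoapsis v_a = √[μ(2/r₂ − 1/a_t)] = 3692 m/s.
Δv₂ = v_c2 − v_a = 921.1 m/s.
Total Δv = Δv₁ + Δv₂ = 2037 m/s = 2.037 km/s.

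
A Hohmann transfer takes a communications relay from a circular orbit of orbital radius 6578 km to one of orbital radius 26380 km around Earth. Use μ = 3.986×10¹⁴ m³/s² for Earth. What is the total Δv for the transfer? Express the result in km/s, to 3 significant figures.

r₁ = 6578 km = 6.578×10⁶ m.
r₂ = 26380 km = 2.638×10⁷ m.
Transfer ellipse a_t = (r₁ + r₂)/2 = 1.648×10⁷ m.
At r₁: circular v_c1 = √(μ/r₁) = 7784 m/s; transfer-perigee v_p = √[μ(2/r₁ − 1/a_t)] = 9849 m/s.
Δv₁ = v_p − v_c1 = 2065 m/s.
At r₂: circular v_c2 = √(μ/r₂) = 3887 m/s; transfer-apogee v_a = √[μ(2/r₂ − 1/a_t)] = 2456 m/s.
Δv₂ = v_c2 − v_a = 1431 m/s.
Total Δv = Δv₁ + Δv₂ = 3496 m/s = 3.496 km/s.

Δv_total ≈ 3.50 km/s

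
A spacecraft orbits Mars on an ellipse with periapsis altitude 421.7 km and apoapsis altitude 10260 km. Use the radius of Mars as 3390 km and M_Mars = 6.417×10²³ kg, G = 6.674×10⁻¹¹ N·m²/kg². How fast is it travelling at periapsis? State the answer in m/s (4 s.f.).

v ≈ 4191 m/s

μ = GM = 6.674×10⁻¹¹ × 6.417×10²³ = 4.283×10¹³ m³/s².
r_p = 3390 + 421.7 = 3811.7 km = 3.8117×10⁶ m.
r_a = 3390 + 10260 = 13650 km = 1.3650×10⁷ m.
Semi-major axis a = (r_p + r_a)/2 = 8730.9 km = 8.731×10⁶ m.
Vis-viva: v² = μ(2/r − 1/a) = 4.283×10¹³ × (5.247×10⁻⁷ − 1.145×10⁻⁷) = 1.757×10⁷ m²/s².
v = 4191 m/s.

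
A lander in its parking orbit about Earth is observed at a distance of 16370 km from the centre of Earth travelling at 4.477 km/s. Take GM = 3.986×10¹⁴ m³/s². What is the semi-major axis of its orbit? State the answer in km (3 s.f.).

a ≈ 13900 km

r = 1.637×10⁷ m.
Vis-viva rearranged: 1/a = 2/r − v²/μ = 1.222×10⁻⁷ − 5.028×10⁻⁸ = 7.189×10⁻⁸ m⁻¹.
a = 1.391×10⁷ m = 13910 km.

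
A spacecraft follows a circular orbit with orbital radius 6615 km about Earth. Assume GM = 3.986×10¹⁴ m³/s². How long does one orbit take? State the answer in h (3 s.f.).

T ≈ 1.49 h

r = 6615 km = 6.615×10⁶ m.
Kepler's third law: T = 2π√(r³/μ) = 2π√((6.615×10⁶)³ / 3.986×10¹⁴).
r³/μ = 7.262×10⁵ s², so T = 2π × 8.522×10² = 5.354×10³ s.
Converting: 5.354×10³ s ÷ 3600 = 1.487 h.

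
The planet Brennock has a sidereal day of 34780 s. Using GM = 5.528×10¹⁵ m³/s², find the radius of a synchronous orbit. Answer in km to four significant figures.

r_sync ≈ 55330 km

A synchronous orbit has period T, so by Kepler's third law a = (μT²/4π²)^(1/3).
μT²/4π² = 5.528×10¹⁵ × (3.478×10⁴)² / 39.48 = 1.694×10²³ m³.
a = 5.533×10⁷ m = 55329 km.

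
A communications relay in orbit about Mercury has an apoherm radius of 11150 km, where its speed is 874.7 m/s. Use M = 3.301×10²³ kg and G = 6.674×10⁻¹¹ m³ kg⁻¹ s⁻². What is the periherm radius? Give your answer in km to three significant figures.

periherm radius ≈ 2680 km

μ = GM = 6.674×10⁻¹¹ × 3.301×10²³ = 2.203×10¹³ m³/s².
r_a = 1.115×10⁷ m.
Specific energy ε = v²/2 − μ/r = -1.593×10⁶ J/kg, so a = −μ/(2ε) = 6.914×10⁶ m.
The apsides satisfy r_p + r_a = 2a, so the periherm radius is 2a − r_a = 2.677×10⁶ m = 2677.1 km.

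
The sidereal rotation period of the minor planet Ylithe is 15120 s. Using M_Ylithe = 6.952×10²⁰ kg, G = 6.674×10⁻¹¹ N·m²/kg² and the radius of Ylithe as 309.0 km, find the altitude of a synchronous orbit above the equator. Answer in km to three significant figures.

μ = GM = 6.674×10⁻¹¹ × 6.952×10²⁰ = 4.640×10¹⁰ m³/s².
A synchronous orbit has period T, so by Kepler's third law a = (μT²/4π²)^(1/3).
μT²/4π² = 4.640×10¹⁰ × (1.512×10⁴)² / 39.48 = 2.687×10¹⁷ m³.
a = 6.453×10⁵ m = 645.28 km.
Altitude h = a − R = 645.28 − 309.0 = 336.28 km.

h_sync ≈ 336 km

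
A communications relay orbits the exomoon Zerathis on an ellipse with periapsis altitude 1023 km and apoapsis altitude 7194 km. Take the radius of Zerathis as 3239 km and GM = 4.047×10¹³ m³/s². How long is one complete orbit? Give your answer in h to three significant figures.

T ≈ 5.46 h

r_p = 3239 + 1023 = 4262.0 km = 4.2620×10⁶ m.
r_a = 3239 + 7194 = 10433 km = 1.0433×10⁷ m.
Semi-major axis a = (r_p + r_a)/2 = (4262.0 + 10433)/2 = 7347.5 km = 7.348×10⁶ m.
By Kepler's third law T = 2π√(a³/μ) = 2π × 3.131×10³ = 1.967×10⁴ s.
= 5.464 h.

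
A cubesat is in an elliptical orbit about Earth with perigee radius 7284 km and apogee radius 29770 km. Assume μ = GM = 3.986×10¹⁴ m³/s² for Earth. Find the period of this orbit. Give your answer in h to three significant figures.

Semi-major axis a = (r_p + r_a)/2 = (7284.0 + 29770)/2 = 18527 km = 1.853×10⁷ m.
By Kepler's third law T = 2π√(a³/μ) = 2π × 3.994×10³ = 2.510×10⁴ s.
= 6.971 h.

T ≈ 6.97 h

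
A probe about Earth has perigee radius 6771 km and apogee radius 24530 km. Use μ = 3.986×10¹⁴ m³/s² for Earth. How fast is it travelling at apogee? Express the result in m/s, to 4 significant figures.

Semi-major axis a = (r_p + r_a)/2 = 15650 km = 1.565×10⁷ m.
Vis-viva: v² = μ(2/r − 1/a) = 3.986×10¹⁴ × (8.153×10⁻⁸ − 6.390×10⁻⁸) = 7.030×10⁶ m²/s².
v = 2651 m/s.

v ≈ 2651 m/s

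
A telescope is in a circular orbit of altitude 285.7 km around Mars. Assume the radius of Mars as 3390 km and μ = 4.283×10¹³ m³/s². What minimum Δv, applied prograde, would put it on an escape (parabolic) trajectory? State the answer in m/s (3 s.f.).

Δv ≈ 1410 m/s

r = 3390 + 285.7 = 3675.7 km = 3.6757×10⁶ m.
Circular speed v_c = √(μ/r) = 3414 m/s.
Escape speed v_esc = √(2μ/r) = √2 × v_c = 4827 m/s.
Δv = v_esc − v_c = 1414 m/s.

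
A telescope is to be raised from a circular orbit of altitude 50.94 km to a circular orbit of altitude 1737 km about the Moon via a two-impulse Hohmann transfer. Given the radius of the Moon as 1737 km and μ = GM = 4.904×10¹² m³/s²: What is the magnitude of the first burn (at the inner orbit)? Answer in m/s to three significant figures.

r₁ = 1737 + 50.94 = 1787.9 km = 1.7879×10⁶ m.
r₂ = 1737 + 1737 = 3474.0 km = 3.4740×10⁶ m.
Transfer ellipse a_t = (r₁ + r₂)/2 = 2.631×10⁶ m.
At r₁: circular v_c1 = √(μ/r₁) = 1656 m/s; transfer-perilune v_p = √[μ(2/r₁ − 1/a_t)] = 1903 m/s.
Δv₁ = v_p − v_c1 = 246.9 m/s.

Δv ≈ 247 m/s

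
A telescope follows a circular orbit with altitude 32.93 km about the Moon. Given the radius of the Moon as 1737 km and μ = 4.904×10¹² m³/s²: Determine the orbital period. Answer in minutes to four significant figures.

r = 1737 + 32.93 = 1769.9 km = 1.7699×10⁶ m.
Kepler's third law: T = 2π√(r³/μ) = 2π√((1.770×10⁶)³ / 4.904×10¹²).
r³/μ = 1.131×10⁶ s², so T = 2π × 1.063×10³ = 6.681×10³ s.
Converting: 6.681×10³ s ÷ 60.00 = 111.3 minutes.

T ≈ 111.3 minutes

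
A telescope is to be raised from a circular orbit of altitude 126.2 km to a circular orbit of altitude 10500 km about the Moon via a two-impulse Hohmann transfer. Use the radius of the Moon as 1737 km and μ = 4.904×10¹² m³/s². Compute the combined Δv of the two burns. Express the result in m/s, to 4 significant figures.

Δv_total ≈ 822.7 m/s

r₁ = 1737 + 126.2 = 1863.2 km = 1.8632×10⁶ m.
r₂ = 1737 + 10500 = 12237 km = 1.2237×10⁷ m.
Transfer ellipse a_t = (r₁ + r₂)/2 = 7.050×10⁶ m.
At r₁: circular v_c1 = √(μ/r₁) = 1622 m/s; transfer-perilune v_p = √[μ(2/r₁ − 1/a_t)] = 2137 m/s.
Δv₁ = v_p − v_c1 = 515.0 m/s.
At r₂: circular v_c2 = √(μ/r₂) = 633.0 m/s; transfer-apolune v_a = √[μ(2/r₂ − 1/a_t)] = 325.4 m/s.
Δv₂ = v_c2 − v_a = 307.6 m/s.
Total Δv = Δv₁ + Δv₂ = 822.7 m/s.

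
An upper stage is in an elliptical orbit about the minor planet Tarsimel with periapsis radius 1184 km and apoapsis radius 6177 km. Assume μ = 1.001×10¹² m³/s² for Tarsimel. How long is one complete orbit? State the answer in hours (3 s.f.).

Semi-major axis a = (r_p + r_a)/2 = (1184.0 + 6177.0)/2 = 3680.5 km = 3.680×10⁶ m.
By Kepler's third law T = 2π√(a³/μ) = 2π × 7.057×10³ = 4.434×10⁴ s.
= 12.32 hours.

T ≈ 12.3 hours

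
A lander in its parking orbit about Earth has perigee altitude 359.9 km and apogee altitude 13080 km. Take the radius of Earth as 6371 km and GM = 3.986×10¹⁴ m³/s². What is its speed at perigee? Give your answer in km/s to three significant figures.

v ≈ 9.38 km/s

r_p = 6371 + 359.9 = 6730.9 km = 6.7309×10⁶ m.
r_a = 6371 + 13080 = 19451 km = 1.9451×10⁷ m.
Semi-major axis a = (r_p + r_a)/2 = 13091 km = 1.309×10⁷ m.
Vis-viva: v² = μ(2/r − 1/a) = 3.986×10¹⁴ × (2.971×10⁻⁷ − 7.639×10⁻⁸) = 8.799×10⁷ m²/s².
v = 9380 m/s = 9.380 km/s.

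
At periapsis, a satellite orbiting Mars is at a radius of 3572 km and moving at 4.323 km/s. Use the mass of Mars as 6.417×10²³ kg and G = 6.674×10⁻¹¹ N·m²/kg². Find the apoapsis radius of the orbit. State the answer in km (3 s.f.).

μ = GM = 6.674×10⁻¹¹ × 6.417×10²³ = 4.283×10¹³ m³/s².
r_p = 3.572×10⁶ m.
Specific energy ε = v²/2 − μ/r = -2.645×10⁶ J/kg, so a = −μ/(2ε) = 8.094×10⁶ m.
The apsides satisfy r_p + r_a = 2a, so the apoapsis radius is 2a − r_p = 1.262×10⁷ m = 12617 km.

apoapsis radius ≈ 12600 km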